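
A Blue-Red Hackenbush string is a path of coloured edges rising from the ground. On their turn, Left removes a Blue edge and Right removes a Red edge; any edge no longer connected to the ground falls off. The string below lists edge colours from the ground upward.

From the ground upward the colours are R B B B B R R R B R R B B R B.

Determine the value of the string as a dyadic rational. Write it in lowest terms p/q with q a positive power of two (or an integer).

edge 1 of 15 (R): { — | 0 } → -1
edge 2 of 15 (B): { -1 | 0 } → -1/2
edge 3 of 15 (B): { -1 -1/2 | 0 } → -1/4
edge 4 of 15 (B): { -1 -1/2 -1/4 | 0 } → -1/8
edge 5 of 15 (B): { -1 -1/2 -1/4 -1/8 | 0 } → -1/16
edge 6 of 15 (R): { -1 -1/2 -1/4 -1/8 | -1/16 0 } → -3/32
edge 7 of 15 (R): { -1 -1/2 -1/4 -1/8 | -3/32 -1/16 0 } → -7/64
edge 8 of 15 (R): { -1 -1/2 -1/4 -1/8 | -7/64 -3/32 -1/16 0 } → -15/128
edge 9 of 15 (B): { -1 -1/2 -1/4 -1/8 -15/128 | -7/64 -3/32 -1/16 0 } → -29/256
edge 10 of 15 (R): { -1 -1/2 -1/4 -1/8 -15/128 | -29/256 -7/64 -3/32 -1/16 0 } → -59/512
edge 11 of 15 (R): { -1 -1/2 -1/4 -1/8 -15/128 | -59/512 -29/256 -7/64 -3/32 -1/16 0 } → -119/1024
edge 12 of 15 (B): { -1 -1/2 -1/4 -1/8 -15/128 -119/1024 | -59/512 -29/256 -7/64 -3/32 -1/16 0 } → -237/2048
edge 13 of 15 (B): { -1 -1/2 -1/4 -1/8 -15/128 -119/1024 -237/2048 | -59/512 -29/256 -7/64 -3/32 -1/16 0 } → -473/4096
edge 14 of 15 (R): { -1 -1/2 -1/4 -1/8 -15/128 -119/1024 -237/2048 | -473/4096 -59/512 -29/256 -7/64 -3/32 -1/16 0 } → -947/8192
edge 15 of 15 (B): { -1 -1/2 -1/4 -1/8 -15/128 -119/1024 -237/2048 -947/8192 | -473/4096 -59/512 -29/256 -7/64 -3/32 -1/16 0 } → -1893/16384

-1893/16384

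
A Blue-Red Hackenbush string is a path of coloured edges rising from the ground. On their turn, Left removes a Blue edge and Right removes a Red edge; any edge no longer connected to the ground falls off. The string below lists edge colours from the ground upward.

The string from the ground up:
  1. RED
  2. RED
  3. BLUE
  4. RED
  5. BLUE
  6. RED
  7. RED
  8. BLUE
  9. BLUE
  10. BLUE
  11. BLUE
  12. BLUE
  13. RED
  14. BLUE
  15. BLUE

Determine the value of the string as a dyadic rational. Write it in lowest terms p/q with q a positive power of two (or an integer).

Recurse on prefixes of the 15-edge string RED RED BLUE RED BLUE RED RED BLUE BLUE BLUE BLUE BLUE RED BLUE BLUE:
R: Left { ∅ }, Right { 0 } => simplest -1
RR: Left { ∅ }, Right { -1,0 } => simplest -2
RRB: Left { -2 }, Right { -1,0 } => simplest -3/2
RRBR: Left { -2 }, Right { -3/2,-1,0 } => simplest -7/4
RRBRB: Left { -2,-7/4 }, Right { -3/2,-1,0 } => simplest -13/8
RRBRBR: Left { -2,-7/4 }, Right { -13/8,-3/2,-1,0 } => simplest -27/16
RRBRBRR: Left { -2,-7/4 }, Right { -27/16,-13/8,-3/2,-1,0 } => simplest -55/32
RRBRBRRB: Left { -2,-7/4,-55/32 }, Right { -27/16,-13/8,-3/2,-1,0 } => simplest -109/64
RRBRBRRBB: Left { -2,-7/4,-55/32,-109/64 }, Right { -27/16,-13/8,-3/2,-1,0 } => simplest -217/128
RRBRBRRBBB: Left { -2,-7/4,-55/32,-109/64,-217/128 }, Right { -27/16,-13/8,-3/2,-1,0 } => simplest -433/256
RRBRBRRBBBB: Left { -2,-7/4,-55/32,-109/64,-217/128,-433/256 }, Right { -27/16,-13/8,-3/2,-1,0 } => simplest -865/512
RRBRBRRBBBBB: Left { -2,-7/4,-55/32,-109/64,-217/128,-433/256,-865/512 }, Right { -27/16,-13/8,-3/2,-1,0 } => simplest -1729/1024
RRBRBRRBBBBBR: Left { -2,-7/4,-55/32,-109/64,-217/128,-433/256,-865/512 }, Right { -1729/1024,-27/16,-13/8,-3/2,-1,0 } => simplest -3459/2048
RRBRBRRBBBBBRB: Left { -2,-7/4,-55/32,-109/64,-217/128,-433/256,-865/512,-3459/2048 }, Right { -1729/1024,-27/16,-13/8,-3/2,-1,0 } => simplest -6917/4096
RRBRBRRBBBBBRBB: Left { -2,-7/4,-55/32,-109/64,-217/128,-433/256,-865/512,-3459/2048,-6917/4096 }, Right { -1729/1024,-27/16,-13/8,-3/2,-1,0 } => simplest -13833/8192

-13833/8192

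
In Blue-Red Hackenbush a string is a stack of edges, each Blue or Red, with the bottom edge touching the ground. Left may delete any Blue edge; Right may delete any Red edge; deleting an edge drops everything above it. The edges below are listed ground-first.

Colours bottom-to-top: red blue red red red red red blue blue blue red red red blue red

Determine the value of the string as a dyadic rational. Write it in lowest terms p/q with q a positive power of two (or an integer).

v_1 [r]  L=[]  R=[0]  ⇒ -1
v_2 [rb]  L=[-1]  R=[0]  ⇒ -1/2
v_3 [rbr]  L=[-1]  R=[-1/2, 0]  ⇒ -3/4
v_4 [rbrr]  L=[-1]  R=[-3/4, -1/2, 0]  ⇒ -7/8
v_5 [rbrrr]  L=[-1]  R=[-7/8, -3/4, -1/2, 0]  ⇒ -15/16
v_6 [rbrrrr]  L=[-1]  R=[-15/16, -7/8, -3/4, -1/2, 0]  ⇒ -31/32
v_7 [rbrrrrr]  L=[-1]  R=[-31/32, -15/16, -7/8, -3/4, -1/2, 0]  ⇒ -63/64
v_8 [rbrrrrrb]  L=[-1, -63/64]  R=[-31/32, -15/16, -7/8, -3/4, -1/2, 0]  ⇒ -125/128
v_9 [rbrrrrrbb]  L=[-1, -63/64, -125/128]  R=[-31/32, -15/16, -7/8, -3/4, -1/2, 0]  ⇒ -249/256
v_10 [rbrrrrrbbb]  L=[-1, -63/64, -125/128, -249/256]  R=[-31/32, -15/16, -7/8, -3/4, -1/2, 0]  ⇒ -497/512
v_11 [rbrrrrrbbbr]  L=[-1, -63/64, -125/128, -249/256]  R=[-497/512, -31/32, -15/16, -7/8, -3/4, -1/2, 0]  ⇒ -995/1024
v_12 [rbrrrrrbbbrr]  L=[-1, -63/64, -125/128, -249/256]  R=[-995/1024, -497/512, -31/32, -15/16, -7/8, -3/4, -1/2, 0]  ⇒ -1991/2048
v_13 [rbrrrrrbbbrrr]  L=[-1, -63/64, -125/128, -249/256]  R=[-1991/2048, -995/1024, -497/512, -31/32, -15/16, -7/8, -3/4, -1/2, 0]  ⇒ -3983/4096
v_14 [rbrrrrrbbbrrrb]  L=[-1, -63/64, -125/128, -249/256, -3983/4096]  R=[-1991/2048, -995/1024, -497/512, -31/32, -15/16, -7/8, -3/4, -1/2, 0]  ⇒ -7965/8192
v_15 [rbrrrrrbbbrrrbr]  L=[-1, -63/64, -125/128, -249/256, -3983/4096]  R=[-7965/8192, -1991/2048, -995/1024, -497/512, -31/32, -15/16, -7/8, -3/4, -1/2, 0]  ⇒ -15931/16384

-15931/16384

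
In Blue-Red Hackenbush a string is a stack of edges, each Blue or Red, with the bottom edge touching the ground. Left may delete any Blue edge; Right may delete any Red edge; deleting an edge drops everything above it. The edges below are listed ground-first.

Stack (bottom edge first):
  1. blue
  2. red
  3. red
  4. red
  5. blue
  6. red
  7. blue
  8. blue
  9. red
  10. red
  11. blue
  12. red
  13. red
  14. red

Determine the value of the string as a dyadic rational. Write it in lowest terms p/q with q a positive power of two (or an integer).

edge 1 of 14 (blue): { 0 |  } ⇒ 1
edge 2 of 14 (red): { 0 | 1 } ⇒ 1/2
edge 3 of 14 (red): { 0 | 1/2; 1 } ⇒ 1/4
edge 4 of 14 (red): { 0 | 1/4; 1/2; 1 } ⇒ 1/8
edge 5 of 14 (blue): { 0; 1/8 | 1/4; 1/2; 1 } ⇒ 3/16
edge 6 of 14 (red): { 0; 1/8 | 3/16; 1/4; 1/2; 1 } ⇒ 5/32
edge 7 of 14 (blue): { 0; 1/8; 5/32 | 3/16; 1/4; 1/2; 1 } ⇒ 11/64
edge 8 of 14 (blue): { 0; 1/8; 5/32; 11/64 | 3/16; 1/4; 1/2; 1 } ⇒ 23/128
edge 9 of 14 (red): { 0; 1/8; 5/32; 11/64 | 23/128; 3/16; 1/4; 1/2; 1 } ⇒ 45/256
edge 10 of 14 (red): { 0; 1/8; 5/32; 11/64 | 45/256; 23/128; 3/16; 1/4; 1/2; 1 } ⇒ 89/512
edge 11 of 14 (blue): { 0; 1/8; 5/32; 11/64; 89/512 | 45/256; 23/128; 3/16; 1/4; 1/2; 1 } ⇒ 179/1024
edge 12 of 14 (red): { 0; 1/8; 5/32; 11/64; 89/512 | 179/1024; 45/256; 23/128; 3/16; 1/4; 1/2; 1 } ⇒ 357/2048
edge 13 of 14 (red): { 0; 1/8; 5/32; 11/64; 89/512 | 357/2048; 179/1024; 45/256; 23/128; 3/16; 1/4; 1/2; 1 } ⇒ 713/4096
edge 14 of 14 (red): { 0; 1/8; 5/32; 11/64; 89/512 | 713/4096; 357/2048; 179/1024; 45/256; 23/128; 3/16; 1/4; 1/2; 1 } ⇒ 1425/8192

1425/8192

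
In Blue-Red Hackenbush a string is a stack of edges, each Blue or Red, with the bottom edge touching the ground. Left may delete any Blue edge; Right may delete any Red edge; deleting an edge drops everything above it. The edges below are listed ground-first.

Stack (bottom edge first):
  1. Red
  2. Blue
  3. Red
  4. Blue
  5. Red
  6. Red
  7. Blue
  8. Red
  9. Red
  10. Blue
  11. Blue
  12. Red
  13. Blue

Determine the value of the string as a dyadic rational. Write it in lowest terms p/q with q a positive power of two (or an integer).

G(R) = { ∅ | 0 } so -1
G(RB) = { -1 | 0 } so -1/2
G(RBR) = { -1 | -1/2 0 } so -3/4
G(RBRB) = { -1 -3/4 | -1/2 0 } so -5/8
G(RBRBR) = { -1 -3/4 | -5/8 -1/2 0 } so -11/16
G(RBRBRR) = { -1 -3/4 | -11/16 -5/8 -1/2 0 } so -23/32
G(RBRBRRB) = { -1 -3/4 -23/32 | -11/16 -5/8 -1/2 0 } so -45/64
G(RBRBRRBR) = { -1 -3/4 -23/32 | -45/64 -11/16 -5/8 -1/2 0 } so -91/128
G(RBRBRRBRR) = { -1 -3/4 -23/32 | -91/128 -45/64 -11/16 -5/8 -1/2 0 } so -183/256
G(RBRBRRBRRB) = { -1 -3/4 -23/32 -183/256 | -91/128 -45/64 -11/16 -5/8 -1/2 0 } so -365/512
G(RBRBRRBRRBB) = { -1 -3/4 -23/32 -183/256 -365/512 | -91/128 -45/64 -11/16 -5/8 -1/2 0 } so -729/1024
G(RBRBRRBRRBBR) = { -1 -3/4 -23/32 -183/256 -365/512 | -729/1024 -91/128 -45/64 -11/16 -5/8 -1/2 0 } so -1459/2048
G(RBRBRRBRRBBRB) = { -1 -3/4 -23/32 -183/256 -365/512 -1459/2048 | -729/1024 -91/128 -45/64 -11/16 -5/8 -1/2 0 } so -2917/4096

-2917/4096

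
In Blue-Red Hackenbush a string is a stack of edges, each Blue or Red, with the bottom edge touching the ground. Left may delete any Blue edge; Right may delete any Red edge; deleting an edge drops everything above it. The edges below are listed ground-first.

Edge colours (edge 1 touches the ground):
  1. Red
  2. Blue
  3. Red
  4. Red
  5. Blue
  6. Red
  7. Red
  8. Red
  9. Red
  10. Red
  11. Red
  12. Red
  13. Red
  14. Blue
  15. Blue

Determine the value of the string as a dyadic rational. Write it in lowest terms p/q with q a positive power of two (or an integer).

val(R) = { none | 0 } → -1
val(RB) = { -1 | 0 } → -1/2
val(RBR) = { -1 | -1/2; 0 } → -3/4
val(RBRR) = { -1 | -3/4; -1/2; 0 } → -7/8
val(RBRRB) = { -1; -7/8 | -3/4; -1/2; 0 } → -13/16
val(RBRRBR) = { -1; -7/8 | -13/16; -3/4; -1/2; 0 } → -27/32
val(RBRRBRR) = { -1; -7/8 | -27/32; -13/16; -3/4; -1/2; 0 } → -55/64
val(RBRRBRRR) = { -1; -7/8 | -55/64; -27/32; -13/16; -3/4; -1/2; 0 } → -111/128
val(RBRRBRRRR) = { -1; -7/8 | -111/128; -55/64; -27/32; -13/16; -3/4; -1/2; 0 } → -223/256
val(RBRRBRRRRR) = { -1; -7/8 | -223/256; -111/128; -55/64; -27/32; -13/16; -3/4; -1/2; 0 } → -447/512
val(RBRRBRRRRRR) = { -1; -7/8 | -447/512; -223/256; -111/128; -55/64; -27/32; -13/16; -3/4; -1/2; 0 } → -895/1024
val(RBRRBRRRRRRR) = { -1; -7/8 | -895/1024; -447/512; -223/256; -111/128; -55/64; -27/32; -13/16; -3/4; -1/2; 0 } → -1791/2048
val(RBRRBRRRRRRRR) = { -1; -7/8 | -1791/2048; -895/1024; -447/512; -223/256; -111/128; -55/64; -27/32; -13/16; -3/4; -1/2; 0 } → -3583/4096
val(RBRRBRRRRRRRRB) = { -1; -7/8; -3583/4096 | -1791/2048; -895/1024; -447/512; -223/256; -111/128; -55/64; -27/32; -13/16; -3/4; -1/2; 0 } → -7165/8192
val(RBRRBRRRRRRRRBB) = { -1; -7/8; -3583/4096; -7165/8192 | -1791/2048; -895/1024; -447/512; -223/256; -111/128; -55/64; -27/32; -13/16; -3/4; -1/2; 0 } → -14329/16384

-14329/16384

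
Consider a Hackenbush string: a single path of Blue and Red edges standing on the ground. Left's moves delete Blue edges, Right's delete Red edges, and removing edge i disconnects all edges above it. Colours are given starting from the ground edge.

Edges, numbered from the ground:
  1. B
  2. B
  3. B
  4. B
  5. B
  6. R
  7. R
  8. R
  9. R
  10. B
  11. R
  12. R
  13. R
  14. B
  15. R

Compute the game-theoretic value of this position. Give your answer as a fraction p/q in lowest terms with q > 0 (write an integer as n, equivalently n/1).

4165/1024

Build G(s[:k]) for k = 1..15, string s = B B B B B R R R R B R R R B R.
edge 1 of 15 (B): { 0 | ∅ } gives 1
edge 2 of 15 (B): { 0; 1 | ∅ } gives 2
edge 3 of 15 (B): { 0; 1; 2 | ∅ } gives 3
edge 4 of 15 (B): { 0; 1; 2; 3 | ∅ } gives 4
edge 5 of 15 (B): { 0; 1; 2; 3; 4 | ∅ } gives 5
edge 6 of 15 (R): { 0; 1; 2; 3; 4 | 5 } gives 9/2
edge 7 of 15 (R): { 0; 1; 2; 3; 4 | 9/2; 5 } gives 17/4
edge 8 of 15 (R): { 0; 1; 2; 3; 4 | 17/4; 9/2; 5 } gives 33/8
edge 9 of 15 (R): { 0; 1; 2; 3; 4 | 33/8; 17/4; 9/2; 5 } gives 65/16
edge 10 of 15 (B): { 0; 1; 2; 3; 4; 65/16 | 33/8; 17/4; 9/2; 5 } gives 131/32
edge 11 of 15 (R): { 0; 1; 2; 3; 4; 65/16 | 131/32; 33/8; 17/4; 9/2; 5 } gives 261/64
edge 12 of 15 (R): { 0; 1; 2; 3; 4; 65/16 | 261/64; 131/32; 33/8; 17/4; 9/2; 5 } gives 521/128
edge 13 of 15 (R): { 0; 1; 2; 3; 4; 65/16 | 521/128; 261/64; 131/32; 33/8; 17/4; 9/2; 5 } gives 1041/256
edge 14 of 15 (B): { 0; 1; 2; 3; 4; 65/16; 1041/256 | 521/128; 261/64; 131/32; 33/8; 17/4; 9/2; 5 } gives 2083/512
edge 15 of 15 (R): { 0; 1; 2; 3; 4; 65/16; 1041/256 | 2083/512; 521/128; 261/64; 131/32; 33/8; 17/4; 9/2; 5 } gives 4165/1024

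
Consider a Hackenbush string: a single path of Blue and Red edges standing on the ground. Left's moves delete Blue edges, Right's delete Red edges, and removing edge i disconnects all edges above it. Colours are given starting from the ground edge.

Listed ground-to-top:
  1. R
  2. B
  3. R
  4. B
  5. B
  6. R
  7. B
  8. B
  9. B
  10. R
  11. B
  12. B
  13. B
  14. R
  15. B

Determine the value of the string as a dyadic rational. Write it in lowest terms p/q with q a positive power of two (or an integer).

-9285/16384

Recurse on prefixes of the 15-edge string R B R B B R B B B R B B B R B:
v(R) = { (no moves) | 0 } → -1
v(RB) = { -1 | 0 } → -1/2
v(RBR) = { -1 | -1/2,0 } → -3/4
v(RBRB) = { -1,-3/4 | -1/2,0 } → -5/8
v(RBRBB) = { -1,-3/4,-5/8 | -1/2,0 } → -9/16
v(RBRBBR) = { -1,-3/4,-5/8 | -9/16,-1/2,0 } → -19/32
v(RBRBBRB) = { -1,-3/4,-5/8,-19/32 | -9/16,-1/2,0 } → -37/64
v(RBRBBRBB) = { -1,-3/4,-5/8,-19/32,-37/64 | -9/16,-1/2,0 } → -73/128
v(RBRBBRBBB) = { -1,-3/4,-5/8,-19/32,-37/64,-73/128 | -9/16,-1/2,0 } → -145/256
v(RBRBBRBBBR) = { -1,-3/4,-5/8,-19/32,-37/64,-73/128 | -145/256,-9/16,-1/2,0 } → -291/512
v(RBRBBRBBBRB) = { -1,-3/4,-5/8,-19/32,-37/64,-73/128,-291/512 | -145/256,-9/16,-1/2,0 } → -581/1024
v(RBRBBRBBBRBB) = { -1,-3/4,-5/8,-19/32,-37/64,-73/128,-291/512,-581/1024 | -145/256,-9/16,-1/2,0 } → -1161/2048
v(RBRBBRBBBRBBB) = { -1,-3/4,-5/8,-19/32,-37/64,-73/128,-291/512,-581/1024,-1161/2048 | -145/256,-9/16,-1/2,0 } → -2321/4096
v(RBRBBRBBBRBBBR) = { -1,-3/4,-5/8,-19/32,-37/64,-73/128,-291/512,-581/1024,-1161/2048 | -2321/4096,-145/256,-9/16,-1/2,0 } → -4643/8192
v(RBRBBRBBBRBBBRB) = { -1,-3/4,-5/8,-19/32,-37/64,-73/128,-291/512,-581/1024,-1161/2048,-4643/8192 | -2321/4096,-145/256,-9/16,-1/2,0 } → -9285/16384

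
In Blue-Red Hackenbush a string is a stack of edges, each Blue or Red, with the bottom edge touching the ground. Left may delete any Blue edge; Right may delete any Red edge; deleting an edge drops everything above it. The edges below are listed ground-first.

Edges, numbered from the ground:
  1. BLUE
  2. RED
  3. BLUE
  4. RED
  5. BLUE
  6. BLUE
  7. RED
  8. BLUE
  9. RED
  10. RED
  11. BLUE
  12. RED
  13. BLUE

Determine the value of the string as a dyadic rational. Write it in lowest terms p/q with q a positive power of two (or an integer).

2891/4096

value_1 [B]  L=[0]  R=[]  => 1
value_2 [BR]  L=[0]  R=[1]  => 1/2
value_3 [BRB]  L=[0 1/2]  R=[1]  => 3/4
value_4 [BRBR]  L=[0 1/2]  R=[3/4 1]  => 5/8
value_5 [BRBRB]  L=[0 1/2 5/8]  R=[3/4 1]  => 11/16
value_6 [BRBRBB]  L=[0 1/2 5/8 11/16]  R=[3/4 1]  => 23/32
value_7 [BRBRBBR]  L=[0 1/2 5/8 11/16]  R=[23/32 3/4 1]  => 45/64
value_8 [BRBRBBRB]  L=[0 1/2 5/8 11/16 45/64]  R=[23/32 3/4 1]  => 91/128
value_9 [BRBRBBRBR]  L=[0 1/2 5/8 11/16 45/64]  R=[91/128 23/32 3/4 1]  => 181/256
value_10 [BRBRBBRBRR]  L=[0 1/2 5/8 11/16 45/64]  R=[181/256 91/128 23/32 3/4 1]  => 361/512
value_11 [BRBRBBRBRRB]  L=[0 1/2 5/8 11/16 45/64 361/512]  R=[181/256 91/128 23/32 3/4 1]  => 723/1024
value_12 [BRBRBBRBRRBR]  L=[0 1/2 5/8 11/16 45/64 361/512]  R=[723/1024 181/256 91/128 23/32 3/4 1]  => 1445/2048
value_13 [BRBRBBRBRRBRB]  L=[0 1/2 5/8 11/16 45/64 361/512 1445/2048]  R=[723/1024 181/256 91/128 23/32 3/4 1]  => 2891/4096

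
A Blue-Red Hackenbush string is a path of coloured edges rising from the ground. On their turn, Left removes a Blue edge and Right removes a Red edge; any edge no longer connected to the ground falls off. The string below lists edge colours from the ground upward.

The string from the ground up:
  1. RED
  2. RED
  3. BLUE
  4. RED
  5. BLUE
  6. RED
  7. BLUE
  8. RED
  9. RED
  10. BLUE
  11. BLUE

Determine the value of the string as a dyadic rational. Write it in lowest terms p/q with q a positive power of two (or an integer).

-857/512

Prefix values for RED RED BLUE RED BLUE RED BLUE RED RED BLUE BLUE via {L|R} + simplicity:
1 of 11 · R · max L −∞ · min R 0 — -1
2 of 11 · RR · max L −∞ · min R -1 — -2
3 of 11 · RRB · max L -2 · min R -1 — -3/2
4 of 11 · RRBR · max L -2 · min R -3/2 — -7/4
5 of 11 · RRBRB · max L -7/4 · min R -3/2 — -13/8
6 of 11 · RRBRBR · max L -7/4 · min R -13/8 — -27/16
7 of 11 · RRBRBRB · max L -27/16 · min R -13/8 — -53/32
8 of 11 · RRBRBRBR · max L -27/16 · min R -53/32 — -107/64
9 of 11 · RRBRBRBRR · max L -27/16 · min R -107/64 — -215/128
10 of 11 · RRBRBRBRRB · max L -215/128 · min R -107/64 — -429/256
11 of 11 · RRBRBRBRRBB · max L -429/256 · min R -107/64 — -857/512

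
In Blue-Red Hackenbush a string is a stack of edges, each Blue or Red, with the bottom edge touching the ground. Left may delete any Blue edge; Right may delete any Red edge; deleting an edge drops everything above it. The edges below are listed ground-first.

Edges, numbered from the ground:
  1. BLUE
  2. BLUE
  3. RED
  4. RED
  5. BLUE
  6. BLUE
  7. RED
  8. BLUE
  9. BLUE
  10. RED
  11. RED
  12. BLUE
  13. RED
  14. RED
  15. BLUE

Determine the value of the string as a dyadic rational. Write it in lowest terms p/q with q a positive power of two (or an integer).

Build G(s[:k]) for k = 1..15, string s = BLUE BLUE RED RED BLUE BLUE RED BLUE BLUE RED RED BLUE RED RED BLUE.
edge 1 of 15 (BLUE): { 0 | (no moves) } -> 1
edge 2 of 15 (BLUE): { 0,1 | (no moves) } -> 2
edge 3 of 15 (RED): { 0,1 | 2 } -> 3/2
edge 4 of 15 (RED): { 0,1 | 3/2,2 } -> 5/4
edge 5 of 15 (BLUE): { 0,1,5/4 | 3/2,2 } -> 11/8
edge 6 of 15 (BLUE): { 0,1,5/4,11/8 | 3/2,2 } -> 23/16
edge 7 of 15 (RED): { 0,1,5/4,11/8 | 23/16,3/2,2 } -> 45/32
edge 8 of 15 (BLUE): { 0,1,5/4,11/8,45/32 | 23/16,3/2,2 } -> 91/64
edge 9 of 15 (BLUE): { 0,1,5/4,11/8,45/32,91/64 | 23/16,3/2,2 } -> 183/128
edge 10 of 15 (RED): { 0,1,5/4,11/8,45/32,91/64 | 183/128,23/16,3/2,2 } -> 365/256
edge 11 of 15 (RED): { 0,1,5/4,11/8,45/32,91/64 | 365/256,183/128,23/16,3/2,2 } -> 729/512
edge 12 of 15 (BLUE): { 0,1,5/4,11/8,45/32,91/64,729/512 | 365/256,183/128,23/16,3/2,2 } -> 1459/1024
edge 13 of 15 (RED): { 0,1,5/4,11/8,45/32,91/64,729/512 | 1459/1024,365/256,183/128,23/16,3/2,2 } -> 2917/2048
edge 14 of 15 (RED): { 0,1,5/4,11/8,45/32,91/64,729/512 | 2917/2048,1459/1024,365/256,183/128,23/16,3/2,2 } -> 5833/4096
edge 15 of 15 (BLUE): { 0,1,5/4,11/8,45/32,91/64,729/512,5833/4096 | 2917/2048,1459/1024,365/256,183/128,23/16,3/2,2 } -> 11667/8192

11667/8192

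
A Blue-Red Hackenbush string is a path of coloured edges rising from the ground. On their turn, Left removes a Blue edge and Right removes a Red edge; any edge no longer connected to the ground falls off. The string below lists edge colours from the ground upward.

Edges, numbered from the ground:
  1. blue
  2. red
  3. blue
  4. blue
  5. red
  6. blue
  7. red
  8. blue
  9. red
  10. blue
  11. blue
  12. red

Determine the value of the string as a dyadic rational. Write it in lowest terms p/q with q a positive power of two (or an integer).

1709/2048

Build g(s[:k]) for k = 1..12, string s = blue red blue blue red blue red blue red blue blue red.
1 of 12 · b · max L 0 · min R +∞ ⇒ 1
2 of 12 · br · max L 0 · min R 1 ⇒ 1/2
3 of 12 · brb · max L 1/2 · min R 1 ⇒ 3/4
4 of 12 · brbb · max L 3/4 · min R 1 ⇒ 7/8
5 of 12 · brbbr · max L 3/4 · min R 7/8 ⇒ 13/16
6 of 12 · brbbrb · max L 13/16 · min R 7/8 ⇒ 27/32
7 of 12 · brbbrbr · max L 13/16 · min R 27/32 ⇒ 53/64
8 of 12 · brbbrbrb · max L 53/64 · min R 27/32 ⇒ 107/128
9 of 12 · brbbrbrbr · max L 53/64 · min R 107/128 ⇒ 213/256
10 of 12 · brbbrbrbrb · max L 213/256 · min R 107/128 ⇒ 427/512
11 of 12 · brbbrbrbrbb · max L 427/512 · min R 107/128 ⇒ 855/1024
12 of 12 · brbbrbrbrbbr · max L 427/512 · min R 855/1024 ⇒ 1709/2048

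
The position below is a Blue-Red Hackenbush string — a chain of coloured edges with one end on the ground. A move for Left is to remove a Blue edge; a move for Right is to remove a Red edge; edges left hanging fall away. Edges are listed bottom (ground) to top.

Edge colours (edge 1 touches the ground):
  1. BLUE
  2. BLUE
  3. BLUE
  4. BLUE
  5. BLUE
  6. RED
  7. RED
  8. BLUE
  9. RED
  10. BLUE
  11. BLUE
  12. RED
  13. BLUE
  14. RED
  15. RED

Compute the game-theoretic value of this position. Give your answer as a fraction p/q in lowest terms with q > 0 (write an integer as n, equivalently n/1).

4457/1024

Prefix values for BLUE BLUE BLUE BLUE BLUE RED RED BLUE RED BLUE BLUE RED BLUE RED RED via {L|R} + simplicity:
val(B) = { 0 |  } ⇒ 1
val(BB) = { 0, 1 |  } ⇒ 2
val(BBB) = { 0, 1, 2 |  } ⇒ 3
val(BBBB) = { 0, 1, 2, 3 |  } ⇒ 4
val(BBBBB) = { 0, 1, 2, 3, 4 |  } ⇒ 5
val(BBBBBR) = { 0, 1, 2, 3, 4 | 5 } ⇒ 9/2
val(BBBBBRR) = { 0, 1, 2, 3, 4 | 9/2, 5 } ⇒ 17/4
val(BBBBBRRB) = { 0, 1, 2, 3, 4, 17/4 | 9/2, 5 } ⇒ 35/8
val(BBBBBRRBR) = { 0, 1, 2, 3, 4, 17/4 | 35/8, 9/2, 5 } ⇒ 69/16
val(BBBBBRRBRB) = { 0, 1, 2, 3, 4, 17/4, 69/16 | 35/8, 9/2, 5 } ⇒ 139/32
val(BBBBBRRBRBB) = { 0, 1, 2, 3, 4, 17/4, 69/16, 139/32 | 35/8, 9/2, 5 } ⇒ 279/64
val(BBBBBRRBRBBR) = { 0, 1, 2, 3, 4, 17/4, 69/16, 139/32 | 279/64, 35/8, 9/2, 5 } ⇒ 557/128
val(BBBBBRRBRBBRB) = { 0, 1, 2, 3, 4, 17/4, 69/16, 139/32, 557/128 | 279/64, 35/8, 9/2, 5 } ⇒ 1115/256
val(BBBBBRRBRBBRBR) = { 0, 1, 2, 3, 4, 17/4, 69/16, 139/32, 557/128 | 1115/256, 279/64, 35/8, 9/2, 5 } ⇒ 2229/512
val(BBBBBRRBRBBRBRR) = { 0, 1, 2, 3, 4, 17/4, 69/16, 139/32, 557/128 | 2229/512, 1115/256, 279/64, 35/8, 9/2, 5 } ⇒ 4457/1024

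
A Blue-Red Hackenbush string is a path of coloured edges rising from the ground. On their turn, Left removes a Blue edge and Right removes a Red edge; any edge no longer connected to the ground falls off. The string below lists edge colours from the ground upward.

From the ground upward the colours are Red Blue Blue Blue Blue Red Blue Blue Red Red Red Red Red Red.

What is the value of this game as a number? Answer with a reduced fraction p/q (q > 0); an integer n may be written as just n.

Recurse on prefixes of the 14-edge string Red Blue Blue Blue Blue Red Blue Blue Red Red Red Red Red Red:
val(R) = {  | 0 } → -1
val(RB) = { -1 | 0 } → -1/2
val(RBB) = { -1; -1/2 | 0 } → -1/4
val(RBBB) = { -1; -1/2; -1/4 | 0 } → -1/8
val(RBBBB) = { -1; -1/2; -1/4; -1/8 | 0 } → -1/16
val(RBBBBR) = { -1; -1/2; -1/4; -1/8 | -1/16; 0 } → -3/32
val(RBBBBRB) = { -1; -1/2; -1/4; -1/8; -3/32 | -1/16; 0 } → -5/64
val(RBBBBRBB) = { -1; -1/2; -1/4; -1/8; -3/32; -5/64 | -1/16; 0 } → -9/128
val(RBBBBRBBR) = { -1; -1/2; -1/4; -1/8; -3/32; -5/64 | -9/128; -1/16; 0 } → -19/256
val(RBBBBRBBRR) = { -1; -1/2; -1/4; -1/8; -3/32; -5/64 | -19/256; -9/128; -1/16; 0 } → -39/512
val(RBBBBRBBRRR) = { -1; -1/2; -1/4; -1/8; -3/32; -5/64 | -39/512; -19/256; -9/128; -1/16; 0 } → -79/1024
val(RBBBBRBBRRRR) = { -1; -1/2; -1/4; -1/8; -3/32; -5/64 | -79/1024; -39/512; -19/256; -9/128; -1/16; 0 } → -159/2048
val(RBBBBRBBRRRRR) = { -1; -1/2; -1/4; -1/8; -3/32; -5/64 | -159/2048; -79/1024; -39/512; -19/256; -9/128; -1/16; 0 } → -319/4096
val(RBBBBRBBRRRRRR) = { -1; -1/2; -1/4; -1/8; -3/32; -5/64 | -319/4096; -159/2048; -79/1024; -39/512; -19/256; -9/128; -1/16; 0 } → -639/8192

-639/8192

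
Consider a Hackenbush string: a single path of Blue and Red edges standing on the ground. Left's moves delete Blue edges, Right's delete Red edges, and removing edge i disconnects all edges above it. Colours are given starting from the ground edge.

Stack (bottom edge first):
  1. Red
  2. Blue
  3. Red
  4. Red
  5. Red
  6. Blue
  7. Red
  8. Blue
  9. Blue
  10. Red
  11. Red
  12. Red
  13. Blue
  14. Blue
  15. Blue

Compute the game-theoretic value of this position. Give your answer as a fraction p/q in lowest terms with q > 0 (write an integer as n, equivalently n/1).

-14961/16384

Build G(s[:k]) for k = 1..15, string s = Red Blue Red Red Red Blue Red Blue Blue Red Red Red Blue Blue Blue.
G_1 [R]  L=[—]  R=[0]  → -1
G_2 [RB]  L=[-1]  R=[0]  → -1/2
G_3 [RBR]  L=[-1]  R=[-1/2 0]  → -3/4
G_4 [RBRR]  L=[-1]  R=[-3/4 -1/2 0]  → -7/8
G_5 [RBRRR]  L=[-1]  R=[-7/8 -3/4 -1/2 0]  → -15/16
G_6 [RBRRRB]  L=[-1 -15/16]  R=[-7/8 -3/4 -1/2 0]  → -29/32
G_7 [RBRRRBR]  L=[-1 -15/16]  R=[-29/32 -7/8 -3/4 -1/2 0]  → -59/64
G_8 [RBRRRBRB]  L=[-1 -15/16 -59/64]  R=[-29/32 -7/8 -3/4 -1/2 0]  → -117/128
G_9 [RBRRRBRBB]  L=[-1 -15/16 -59/64 -117/128]  R=[-29/32 -7/8 -3/4 -1/2 0]  → -233/256
G_10 [RBRRRBRBBR]  L=[-1 -15/16 -59/64 -117/128]  R=[-233/256 -29/32 -7/8 -3/4 -1/2 0]  → -467/512
G_11 [RBRRRBRBBRR]  L=[-1 -15/16 -59/64 -117/128]  R=[-467/512 -233/256 -29/32 -7/8 -3/4 -1/2 0]  → -935/1024
G_12 [RBRRRBRBBRRR]  L=[-1 -15/16 -59/64 -117/128]  R=[-935/1024 -467/512 -233/256 -29/32 -7/8 -3/4 -1/2 0]  → -1871/2048
G_13 [RBRRRBRBBRRRB]  L=[-1 -15/16 -59/64 -117/128 -1871/2048]  R=[-935/1024 -467/512 -233/256 -29/32 -7/8 -3/4 -1/2 0]  → -3741/4096
G_14 [RBRRRBRBBRRRBB]  L=[-1 -15/16 -59/64 -117/128 -1871/2048 -3741/4096]  R=[-935/1024 -467/512 -233/256 -29/32 -7/8 -3/4 -1/2 0]  → -7481/8192
G_15 [RBRRRBRBBRRRBBB]  L=[-1 -15/16 -59/64 -117/128 -1871/2048 -3741/4096 -7481/8192]  R=[-935/1024 -467/512 -233/256 -29/32 -7/8 -3/4 -1/2 0]  → -14961/16384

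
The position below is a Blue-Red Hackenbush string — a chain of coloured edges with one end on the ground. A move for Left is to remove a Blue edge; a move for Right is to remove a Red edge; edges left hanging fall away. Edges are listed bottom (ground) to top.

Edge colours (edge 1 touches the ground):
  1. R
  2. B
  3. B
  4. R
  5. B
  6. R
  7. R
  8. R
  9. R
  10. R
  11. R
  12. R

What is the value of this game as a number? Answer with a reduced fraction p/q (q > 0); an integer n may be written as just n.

Build v(s[:k]) for k = 1..12, string s = R B B R B R R R R R R R.
v(R) = { — | 0 } -> -1
v(RB) = { -1 | 0 } -> -1/2
v(RBB) = { -1 -1/2 | 0 } -> -1/4
v(RBBR) = { -1 -1/2 | -1/4 0 } -> -3/8
v(RBBRB) = { -1 -1/2 -3/8 | -1/4 0 } -> -5/16
v(RBBRBR) = { -1 -1/2 -3/8 | -5/16 -1/4 0 } -> -11/32
v(RBBRBRR) = { -1 -1/2 -3/8 | -11/32 -5/16 -1/4 0 } -> -23/64
v(RBBRBRRR) = { -1 -1/2 -3/8 | -23/64 -11/32 -5/16 -1/4 0 } -> -47/128
v(RBBRBRRRR) = { -1 -1/2 -3/8 | -47/128 -23/64 -11/32 -5/16 -1/4 0 } -> -95/256
v(RBBRBRRRRR) = { -1 -1/2 -3/8 | -95/256 -47/128 -23/64 -11/32 -5/16 -1/4 0 } -> -191/512
v(RBBRBRRRRRR) = { -1 -1/2 -3/8 | -191/512 -95/256 -47/128 -23/64 -11/32 -5/16 -1/4 0 } -> -383/1024
v(RBBRBRRRRRRR) = { -1 -1/2 -3/8 | -383/1024 -191/512 -95/256 -47/128 -23/64 -11/32 -5/16 -1/4 0 } -> -767/2048

-767/2048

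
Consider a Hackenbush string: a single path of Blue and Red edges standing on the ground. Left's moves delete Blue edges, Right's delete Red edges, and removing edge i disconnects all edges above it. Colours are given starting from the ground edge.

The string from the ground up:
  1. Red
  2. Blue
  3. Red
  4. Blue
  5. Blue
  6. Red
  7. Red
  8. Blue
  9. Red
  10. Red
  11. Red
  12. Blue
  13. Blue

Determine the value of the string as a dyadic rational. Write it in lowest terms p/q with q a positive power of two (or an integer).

-2489/4096

R: Left { none }, Right { 0 } => simplest -1
RB: Left { -1 }, Right { 0 } => simplest -1/2
RBR: Left { -1 }, Right { -1/2,0 } => simplest -3/4
RBRB: Left { -1,-3/4 }, Right { -1/2,0 } => simplest -5/8
RBRBB: Left { -1,-3/4,-5/8 }, Right { -1/2,0 } => simplest -9/16
RBRBBR: Left { -1,-3/4,-5/8 }, Right { -9/16,-1/2,0 } => simplest -19/32
RBRBBRR: Left { -1,-3/4,-5/8 }, Right { -19/32,-9/16,-1/2,0 } => simplest -39/64
RBRBBRRB: Left { -1,-3/4,-5/8,-39/64 }, Right { -19/32,-9/16,-1/2,0 } => simplest -77/128
RBRBBRRBR: Left { -1,-3/4,-5/8,-39/64 }, Right { -77/128,-19/32,-9/16,-1/2,0 } => simplest -155/256
RBRBBRRBRR: Left { -1,-3/4,-5/8,-39/64 }, Right { -155/256,-77/128,-19/32,-9/16,-1/2,0 } => simplest -311/512
RBRBBRRBRRR: Left { -1,-3/4,-5/8,-39/64 }, Right { -311/512,-155/256,-77/128,-19/32,-9/16,-1/2,0 } => simplest -623/1024
RBRBBRRBRRRB: Left { -1,-3/4,-5/8,-39/64,-623/1024 }, Right { -311/512,-155/256,-77/128,-19/32,-9/16,-1/2,0 } => simplest -1245/2048
RBRBBRRBRRRBB: Left { -1,-3/4,-5/8,-39/64,-623/1024,-1245/2048 }, Right { -311/512,-155/256,-77/128,-19/32,-9/16,-1/2,0 } => simplest -2489/4096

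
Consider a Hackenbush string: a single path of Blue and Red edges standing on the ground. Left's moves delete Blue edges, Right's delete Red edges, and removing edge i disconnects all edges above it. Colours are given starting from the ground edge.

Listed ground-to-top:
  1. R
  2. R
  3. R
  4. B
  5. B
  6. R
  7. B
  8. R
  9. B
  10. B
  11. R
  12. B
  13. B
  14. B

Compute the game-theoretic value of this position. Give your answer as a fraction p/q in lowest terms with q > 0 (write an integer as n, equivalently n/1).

Build g(s[:k]) for k = 1..14, string s = R R R B B R B R B B R B B B.
R: Left {  }, Right { 0 } = simplest -1
RR: Left {  }, Right { -1, 0 } = simplest -2
RRR: Left {  }, Right { -2, -1, 0 } = simplest -3
RRRB: Left { -3 }, Right { -2, -1, 0 } = simplest -5/2
RRRBB: Left { -3, -5/2 }, Right { -2, -1, 0 } = simplest -9/4
RRRBBR: Left { -3, -5/2 }, Right { -9/4, -2, -1, 0 } = simplest -19/8
RRRBBRB: Left { -3, -5/2, -19/8 }, Right { -9/4, -2, -1, 0 } = simplest -37/16
RRRBBRBR: Left { -3, -5/2, -19/8 }, Right { -37/16, -9/4, -2, -1, 0 } = simplest -75/32
RRRBBRBRB: Left { -3, -5/2, -19/8, -75/32 }, Right { -37/16, -9/4, -2, -1, 0 } = simplest -149/64
RRRBBRBRBB: Left { -3, -5/2, -19/8, -75/32, -149/64 }, Right { -37/16, -9/4, -2, -1, 0 } = simplest -297/128
RRRBBRBRBBR: Left { -3, -5/2, -19/8, -75/32, -149/64 }, Right { -297/128, -37/16, -9/4, -2, -1, 0 } = simplest -595/256
RRRBBRBRBBRB: Left { -3, -5/2, -19/8, -75/32, -149/64, -595/256 }, Right { -297/128, -37/16, -9/4, -2, -1, 0 } = simplest -1189/512
RRRBBRBRBBRBB: Left { -3, -5/2, -19/8, -75/32, -149/64, -595/256, -1189/512 }, Right { -297/128, -37/16, -9/4, -2, -1, 0 } = simplest -2377/1024
RRRBBRBRBBRBBB: Left { -3, -5/2, -19/8, -75/32, -149/64, -595/256, -1189/512, -2377/1024 }, Right { -297/128, -37/16, -9/4, -2, -1, 0 } = simplest -4753/2048

-4753/2048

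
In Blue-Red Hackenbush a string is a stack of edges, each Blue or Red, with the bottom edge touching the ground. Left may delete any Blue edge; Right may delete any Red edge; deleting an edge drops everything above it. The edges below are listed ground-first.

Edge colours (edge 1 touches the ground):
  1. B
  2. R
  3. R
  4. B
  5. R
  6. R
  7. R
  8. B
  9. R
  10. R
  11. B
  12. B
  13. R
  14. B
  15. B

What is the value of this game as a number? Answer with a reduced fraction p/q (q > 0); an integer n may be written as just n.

g_1 [B]  L=[0]  R=[·]  = 1
g_2 [BR]  L=[0]  R=[1]  = 1/2
g_3 [BRR]  L=[0]  R=[1/2; 1]  = 1/4
g_4 [BRRB]  L=[0; 1/4]  R=[1/2; 1]  = 3/8
g_5 [BRRBR]  L=[0; 1/4]  R=[3/8; 1/2; 1]  = 5/16
g_6 [BRRBRR]  L=[0; 1/4]  R=[5/16; 3/8; 1/2; 1]  = 9/32
g_7 [BRRBRRR]  L=[0; 1/4]  R=[9/32; 5/16; 3/8; 1/2; 1]  = 17/64
g_8 [BRRBRRRB]  L=[0; 1/4; 17/64]  R=[9/32; 5/16; 3/8; 1/2; 1]  = 35/128
g_9 [BRRBRRRBR]  L=[0; 1/4; 17/64]  R=[35/128; 9/32; 5/16; 3/8; 1/2; 1]  = 69/256
g_10 [BRRBRRRBRR]  L=[0; 1/4; 17/64]  R=[69/256; 35/128; 9/32; 5/16; 3/8; 1/2; 1]  = 137/512
g_11 [BRRBRRRBRRB]  L=[0; 1/4; 17/64; 137/512]  R=[69/256; 35/128; 9/32; 5/16; 3/8; 1/2; 1]  = 275/1024
g_12 [BRRBRRRBRRBB]  L=[0; 1/4; 17/64; 137/512; 275/1024]  R=[69/256; 35/128; 9/32; 5/16; 3/8; 1/2; 1]  = 551/2048
g_13 [BRRBRRRBRRBBR]  L=[0; 1/4; 17/64; 137/512; 275/1024]  R=[551/2048; 69/256; 35/128; 9/32; 5/16; 3/8; 1/2; 1]  = 1101/4096
g_14 [BRRBRRRBRRBBRB]  L=[0; 1/4; 17/64; 137/512; 275/1024; 1101/4096]  R=[551/2048; 69/256; 35/128; 9/32; 5/16; 3/8; 1/2; 1]  = 2203/8192
g_15 [BRRBRRRBRRBBRBB]  L=[0; 1/4; 17/64; 137/512; 275/1024; 1101/4096; 2203/8192]  R=[551/2048; 69/256; 35/128; 9/32; 5/16; 3/8; 1/2; 1]  = 4407/16384

4407/16384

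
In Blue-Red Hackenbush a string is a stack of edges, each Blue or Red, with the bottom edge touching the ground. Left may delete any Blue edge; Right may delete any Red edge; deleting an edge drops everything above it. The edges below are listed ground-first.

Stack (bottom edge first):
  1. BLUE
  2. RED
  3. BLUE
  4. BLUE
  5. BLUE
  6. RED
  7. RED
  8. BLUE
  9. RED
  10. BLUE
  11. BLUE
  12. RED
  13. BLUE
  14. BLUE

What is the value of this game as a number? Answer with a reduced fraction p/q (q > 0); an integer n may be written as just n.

7351/8192

Prefix values for BLUE RED BLUE BLUE BLUE RED RED BLUE RED BLUE BLUE RED BLUE BLUE via {L|R} + simplicity:
1 of 14 · B · max L 0 · min R +∞ -> 1
2 of 14 · BR · max L 0 · min R 1 -> 1/2
3 of 14 · BRB · max L 1/2 · min R 1 -> 3/4
4 of 14 · BRBB · max L 3/4 · min R 1 -> 7/8
5 of 14 · BRBBB · max L 7/8 · min R 1 -> 15/16
6 of 14 · BRBBBR · max L 7/8 · min R 15/16 -> 29/32
7 of 14 · BRBBBRR · max L 7/8 · min R 29/32 -> 57/64
8 of 14 · BRBBBRRB · max L 57/64 · min R 29/32 -> 115/128
9 of 14 · BRBBBRRBR · max L 57/64 · min R 115/128 -> 229/256
10 of 14 · BRBBBRRBRB · max L 229/256 · min R 115/128 -> 459/512
11 of 14 · BRBBBRRBRBB · max L 459/512 · min R 115/128 -> 919/1024
12 of 14 · BRBBBRRBRBBR · max L 459/512 · min R 919/1024 -> 1837/2048
13 of 14 · BRBBBRRBRBBRB · max L 1837/2048 · min R 919/1024 -> 3675/4096
14 of 14 · BRBBBRRBRBBRBB · max L 3675/4096 · min R 919/1024 -> 7351/8192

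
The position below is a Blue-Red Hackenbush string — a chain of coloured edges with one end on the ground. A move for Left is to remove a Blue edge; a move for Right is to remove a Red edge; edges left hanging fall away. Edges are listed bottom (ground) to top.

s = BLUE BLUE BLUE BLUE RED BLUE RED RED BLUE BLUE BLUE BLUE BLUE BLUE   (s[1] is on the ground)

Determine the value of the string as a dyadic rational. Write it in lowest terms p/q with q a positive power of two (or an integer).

G(B) = { 0 | none } — 1
G(BB) = { 0 1 | none } — 2
G(BBB) = { 0 1 2 | none } — 3
G(BBBB) = { 0 1 2 3 | none } — 4
G(BBBBR) = { 0 1 2 3 | 4 } — 7/2
G(BBBBRB) = { 0 1 2 3 7/2 | 4 } — 15/4
G(BBBBRBR) = { 0 1 2 3 7/2 | 15/4 4 } — 29/8
G(BBBBRBRR) = { 0 1 2 3 7/2 | 29/8 15/4 4 } — 57/16
G(BBBBRBRRB) = { 0 1 2 3 7/2 57/16 | 29/8 15/4 4 } — 115/32
G(BBBBRBRRBB) = { 0 1 2 3 7/2 57/16 115/32 | 29/8 15/4 4 } — 231/64
G(BBBBRBRRBBB) = { 0 1 2 3 7/2 57/16 115/32 231/64 | 29/8 15/4 4 } — 463/128
G(BBBBRBRRBBBB) = { 0 1 2 3 7/2 57/16 115/32 231/64 463/128 | 29/8 15/4 4 } — 927/256
G(BBBBRBRRBBBBB) = { 0 1 2 3 7/2 57/16 115/32 231/64 463/128 927/256 | 29/8 15/4 4 } — 1855/512
G(BBBBRBRRBBBBBB) = { 0 1 2 3 7/2 57/16 115/32 231/64 463/128 927/256 1855/512 | 29/8 15/4 4 } — 3711/1024

3711/1024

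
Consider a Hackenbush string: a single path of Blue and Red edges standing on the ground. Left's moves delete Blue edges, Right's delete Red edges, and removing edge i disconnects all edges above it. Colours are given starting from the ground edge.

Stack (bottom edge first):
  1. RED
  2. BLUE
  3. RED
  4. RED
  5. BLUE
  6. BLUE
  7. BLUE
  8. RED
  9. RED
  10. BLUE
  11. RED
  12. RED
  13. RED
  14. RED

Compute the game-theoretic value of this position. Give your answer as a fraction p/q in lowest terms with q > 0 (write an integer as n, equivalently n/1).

edge 1 of 14 (RED): { — | 0 } gives -1
edge 2 of 14 (BLUE): { -1 | 0 } gives -1/2
edge 3 of 14 (RED): { -1 | -1/2; 0 } gives -3/4
edge 4 of 14 (RED): { -1 | -3/4; -1/2; 0 } gives -7/8
edge 5 of 14 (BLUE): { -1; -7/8 | -3/4; -1/2; 0 } gives -13/16
edge 6 of 14 (BLUE): { -1; -7/8; -13/16 | -3/4; -1/2; 0 } gives -25/32
edge 7 of 14 (BLUE): { -1; -7/8; -13/16; -25/32 | -3/4; -1/2; 0 } gives -49/64
edge 8 of 14 (RED): { -1; -7/8; -13/16; -25/32 | -49/64; -3/4; -1/2; 0 } gives -99/128
edge 9 of 14 (RED): { -1; -7/8; -13/16; -25/32 | -99/128; -49/64; -3/4; -1/2; 0 } gives -199/256
edge 10 of 14 (BLUE): { -1; -7/8; -13/16; -25/32; -199/256 | -99/128; -49/64; -3/4; -1/2; 0 } gives -397/512
edge 11 of 14 (RED): { -1; -7/8; -13/16; -25/32; -199/256 | -397/512; -99/128; -49/64; -3/4; -1/2; 0 } gives -795/1024
edge 12 of 14 (RED): { -1; -7/8; -13/16; -25/32; -199/256 | -795/1024; -397/512; -99/128; -49/64; -3/4; -1/2; 0 } gives -1591/2048
edge 13 of 14 (RED): { -1; -7/8; -13/16; -25/32; -199/256 | -1591/2048; -795/1024; -397/512; -99/128; -49/64; -3/4; -1/2; 0 } gives -3183/4096
edge 14 of 14 (RED): { -1; -7/8; -13/16; -25/32; -199/256 | -3183/4096; -1591/2048; -795/1024; -397/512; -99/128; -49/64; -3/4; -1/2; 0 } gives -6367/8192

-6367/8192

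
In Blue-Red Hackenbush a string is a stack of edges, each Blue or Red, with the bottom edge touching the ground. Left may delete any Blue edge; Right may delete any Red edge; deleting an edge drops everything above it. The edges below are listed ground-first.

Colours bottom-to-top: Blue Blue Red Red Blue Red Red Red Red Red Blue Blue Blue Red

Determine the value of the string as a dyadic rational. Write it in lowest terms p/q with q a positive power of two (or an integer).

B: Left { 0 }, Right { ∅ } gives simplest 1
BB: Left { 0, 1 }, Right { ∅ } gives simplest 2
BBR: Left { 0, 1 }, Right { 2 } gives simplest 3/2
BBRR: Left { 0, 1 }, Right { 3/2, 2 } gives simplest 5/4
BBRRB: Left { 0, 1, 5/4 }, Right { 3/2, 2 } gives simplest 11/8
BBRRBR: Left { 0, 1, 5/4 }, Right { 11/8, 3/2, 2 } gives simplest 21/16
BBRRBRR: Left { 0, 1, 5/4 }, Right { 21/16, 11/8, 3/2, 2 } gives simplest 41/32
BBRRBRRR: Left { 0, 1, 5/4 }, Right { 41/32, 21/16, 11/8, 3/2, 2 } gives simplest 81/64
BBRRBRRRR: Left { 0, 1, 5/4 }, Right { 81/64, 41/32, 21/16, 11/8, 3/2, 2 } gives simplest 161/128
BBRRBRRRRR: Left { 0, 1, 5/4 }, Right { 161/128, 81/64, 41/32, 21/16, 11/8, 3/2, 2 } gives simplest 321/256
BBRRBRRRRRB: Left { 0, 1, 5/4, 321/256 }, Right { 161/128, 81/64, 41/32, 21/16, 11/8, 3/2, 2 } gives simplest 643/512
BBRRBRRRRRBB: Left { 0, 1, 5/4, 321/256, 643/512 }, Right { 161/128, 81/64, 41/32, 21/16, 11/8, 3/2, 2 } gives simplest 1287/1024
BBRRBRRRRRBBB: Left { 0, 1, 5/4, 321/256, 643/512, 1287/1024 }, Right { 161/128, 81/64, 41/32, 21/16, 11/8, 3/2, 2 } gives simplest 2575/2048
BBRRBRRRRRBBBR: Left { 0, 1, 5/4, 321/256, 643/512, 1287/1024 }, Right { 2575/2048, 161/128, 81/64, 41/32, 21/16, 11/8, 3/2, 2 } gives simplest 5149/4096

5149/4096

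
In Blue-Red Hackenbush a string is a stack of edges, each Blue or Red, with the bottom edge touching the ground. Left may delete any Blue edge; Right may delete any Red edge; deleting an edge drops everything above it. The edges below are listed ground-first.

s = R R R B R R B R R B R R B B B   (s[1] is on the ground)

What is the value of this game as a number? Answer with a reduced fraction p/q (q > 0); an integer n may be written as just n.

Prefix values for R R R B R R B R R B R R B B B via {L|R} + simplicity:
edge 1 of 15 (R): {  | 0 } -> -1
edge 2 of 15 (R): {  | -1; 0 } -> -2
edge 3 of 15 (R): {  | -2; -1; 0 } -> -3
edge 4 of 15 (B): { -3 | -2; -1; 0 } -> -5/2
edge 5 of 15 (R): { -3 | -5/2; -2; -1; 0 } -> -11/4
edge 6 of 15 (R): { -3 | -11/4; -5/2; -2; -1; 0 } -> -23/8
edge 7 of 15 (B): { -3; -23/8 | -11/4; -5/2; -2; -1; 0 } -> -45/16
edge 8 of 15 (R): { -3; -23/8 | -45/16; -11/4; -5/2; -2; -1; 0 } -> -91/32
edge 9 of 15 (R): { -3; -23/8 | -91/32; -45/16; -11/4; -5/2; -2; -1; 0 } -> -183/64
edge 10 of 15 (B): { -3; -23/8; -183/64 | -91/32; -45/16; -11/4; -5/2; -2; -1; 0 } -> -365/128
edge 11 of 15 (R): { -3; -23/8; -183/64 | -365/128; -91/32; -45/16; -11/4; -5/2; -2; -1; 0 } -> -731/256
edge 12 of 15 (R): { -3; -23/8; -183/64 | -731/256; -365/128; -91/32; -45/16; -11/4; -5/2; -2; -1; 0 } -> -1463/512
edge 13 of 15 (B): { -3; -23/8; -183/64; -1463/512 | -731/256; -365/128; -91/32; -45/16; -11/4; -5/2; -2; -1; 0 } -> -2925/1024
edge 14 of 15 (B): { -3; -23/8; -183/64; -1463/512; -2925/1024 | -731/256; -365/128; -91/32; -45/16; -11/4; -5/2; -2; -1; 0 } -> -5849/2048
edge 15 of 15 (B): { -3; -23/8; -183/64; -1463/512; -2925/1024; -5849/2048 | -731/256; -365/128; -91/32; -45/16; -11/4; -5/2; -2; -1; 0 } -> -11697/4096

-11697/4096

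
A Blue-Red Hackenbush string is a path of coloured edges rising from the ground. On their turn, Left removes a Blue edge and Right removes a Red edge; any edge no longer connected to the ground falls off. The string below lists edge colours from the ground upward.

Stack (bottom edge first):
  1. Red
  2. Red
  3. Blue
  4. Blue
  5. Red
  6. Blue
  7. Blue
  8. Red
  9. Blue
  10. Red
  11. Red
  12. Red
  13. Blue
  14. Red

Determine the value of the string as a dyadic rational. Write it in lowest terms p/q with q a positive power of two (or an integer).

1 of 14 · R · max L −∞ · min R 0 → -1
2 of 14 · RR · max L −∞ · min R -1 → -2
3 of 14 · RRB · max L -2 · min R -1 → -3/2
4 of 14 · RRBB · max L -3/2 · min R -1 → -5/4
5 of 14 · RRBBR · max L -3/2 · min R -5/4 → -11/8
6 of 14 · RRBBRB · max L -11/8 · min R -5/4 → -21/16
7 of 14 · RRBBRBB · max L -21/16 · min R -5/4 → -41/32
8 of 14 · RRBBRBBR · max L -21/16 · min R -41/32 → -83/64
9 of 14 · RRBBRBBRB · max L -83/64 · min R -41/32 → -165/128
10 of 14 · RRBBRBBRBR · max L -83/64 · min R -165/128 → -331/256
11 of 14 · RRBBRBBRBRR · max L -83/64 · min R -331/256 → -663/512
12 of 14 · RRBBRBBRBRRR · max L -83/64 · min R -663/512 → -1327/1024
13 of 14 · RRBBRBBRBRRRB · max L -1327/1024 · min R -663/512 → -2653/2048
14 of 14 · RRBBRBBRBRRRBR · max L -1327/1024 · min R -2653/2048 → -5307/4096

-5307/4096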